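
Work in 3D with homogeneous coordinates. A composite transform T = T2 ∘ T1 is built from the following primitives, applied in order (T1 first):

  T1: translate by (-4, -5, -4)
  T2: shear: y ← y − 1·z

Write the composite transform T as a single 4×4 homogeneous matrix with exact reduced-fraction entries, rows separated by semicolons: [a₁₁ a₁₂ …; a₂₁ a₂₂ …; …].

T = [1 0 0 -4; 0 1 -1 -1; 0 0 1 -4; 0 0 0 1]

T1 = [1 0 0 -4; 0 1 0 -5; 0 0 1 -4; 0 0 0 1]
T2·T1 = [1 0 0 -4; 0 1 -1 -1; 0 0 1 -4; 0 0 0 1]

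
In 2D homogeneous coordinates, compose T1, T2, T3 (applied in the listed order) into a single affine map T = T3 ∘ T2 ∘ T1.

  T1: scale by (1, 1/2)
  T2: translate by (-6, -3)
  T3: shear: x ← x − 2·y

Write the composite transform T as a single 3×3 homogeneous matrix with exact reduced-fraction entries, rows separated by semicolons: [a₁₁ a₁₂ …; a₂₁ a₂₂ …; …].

T1 = [1 0 0; 0 1/2 0; 0 0 1]
T2·T1 = [1 0 -6; 0 1/2 -3; 0 0 1]
T3·…·T1 = [1 -1 0; 0 1/2 -3; 0 0 1]

T = [1 -1 0; 0 1/2 -3; 0 0 1]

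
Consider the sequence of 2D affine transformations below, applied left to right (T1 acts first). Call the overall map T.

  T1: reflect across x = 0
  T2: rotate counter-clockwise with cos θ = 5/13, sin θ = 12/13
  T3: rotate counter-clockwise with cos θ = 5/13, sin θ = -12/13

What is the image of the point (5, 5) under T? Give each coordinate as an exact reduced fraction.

T1 reflect across x = 0: (5, 5) → (-5, 5)
T2 rotate counter-clockwise with cos θ = 5/13, sin θ = 12/13: (-5, 5) → (-85/13, -35/13)
T3 rotate counter-clockwise with cos θ = 5/13, sin θ = -12/13: (-85/13, -35/13) → (-5, 5)

T(p) = (-5, 5)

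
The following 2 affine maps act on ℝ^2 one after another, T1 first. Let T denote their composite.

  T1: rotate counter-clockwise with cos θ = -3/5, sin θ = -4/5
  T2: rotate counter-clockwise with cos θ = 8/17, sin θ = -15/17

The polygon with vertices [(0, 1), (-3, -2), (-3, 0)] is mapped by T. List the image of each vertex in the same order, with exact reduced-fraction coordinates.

image vertices: (-13/85, -84/85), (278/85, 129/85), (252/85, -39/85)

T1 rotate counter-clockwise with cos θ = -3/5, sin θ = -4/5: (0, 1) → (4/5, -3/5); (-3, -2) → (1/5, 18/5); (-3, 0) → (9/5, 12/5)
T2 rotate counter-clockwise with cos θ = 8/17, sin θ = -15/17: (4/5, -3/5) → (-13/85, -84/85); (1/5, 18/5) → (278/85, 129/85); (9/5, 12/5) → (252/85, -39/85)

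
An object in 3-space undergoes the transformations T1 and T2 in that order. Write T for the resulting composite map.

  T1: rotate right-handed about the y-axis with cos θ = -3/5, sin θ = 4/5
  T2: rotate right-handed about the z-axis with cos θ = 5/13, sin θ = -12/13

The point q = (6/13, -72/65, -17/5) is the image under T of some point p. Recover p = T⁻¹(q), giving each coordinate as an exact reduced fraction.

p = (2, 0, 3)

T1 = [-3/5 0 4/5 0; 0 1 0 0; -4/5 0 -3/5 0; 0 0 0 1]
T2·T1 = [-3/13 12/13 4/13 0; 36/65 5/13 -48/65 0; -4/5 0 -3/5 0; 0 0 0 1]
det M = 1; M⁻¹ = [-3/13 36/65 -4/5 0; 12/13 5/13 0 0; 4/13 -48/65 -3/5 0; 0 0 0 1]
M⁻¹ · (6/13, -72/65, -17/5)ᵀ = (2, 0, 3)ᵀ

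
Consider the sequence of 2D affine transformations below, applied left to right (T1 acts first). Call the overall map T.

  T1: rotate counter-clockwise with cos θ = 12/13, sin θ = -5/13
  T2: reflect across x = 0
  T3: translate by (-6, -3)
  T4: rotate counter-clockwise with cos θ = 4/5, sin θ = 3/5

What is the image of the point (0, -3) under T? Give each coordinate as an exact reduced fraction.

T(p) = (-27/65, -489/65)

T1 rotate counter-clockwise with cos θ = 12/13, sin θ = -5/13: (0, -3) → (-15/13, -36/13)
T2 reflect across x = 0: (-15/13, -36/13) → (15/13, -36/13)
T3 translate by (-6, -3): (15/13, -36/13) → (-63/13, -75/13)
T4 rotate counter-clockwise with cos θ = 4/5, sin θ = 3/5: (-63/13, -75/13) → (-27/65, -489/65)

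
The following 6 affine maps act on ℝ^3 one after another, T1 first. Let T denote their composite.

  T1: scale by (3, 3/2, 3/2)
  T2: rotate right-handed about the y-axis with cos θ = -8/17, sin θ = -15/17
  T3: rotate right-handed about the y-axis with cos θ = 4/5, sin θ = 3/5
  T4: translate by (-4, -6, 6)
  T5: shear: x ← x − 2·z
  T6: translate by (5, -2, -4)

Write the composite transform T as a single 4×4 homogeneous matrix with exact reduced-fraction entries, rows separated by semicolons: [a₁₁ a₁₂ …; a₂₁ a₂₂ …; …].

T = [-93/17 0 -33/17 -11; 0 3/2 0 -8; 252/85 0 39/170 2; 0 0 0 1]

T1 = [3 0 0 0; 0 3/2 0 0; 0 0 3/2 0; 0 0 0 1]
T2·T1 = [-24/17 0 -45/34 0; 0 3/2 0 0; 45/17 0 -12/17 0; 0 0 0 1]
T3·…·T1 = [39/85 0 -126/85 0; 0 3/2 0 0; 252/85 0 39/170 0; 0 0 0 1]
T4·…·T1 = [39/85 0 -126/85 -4; 0 3/2 0 -6; 252/85 0 39/170 6; 0 0 0 1]
T5·…·T1 = [-93/17 0 -33/17 -16; 0 3/2 0 -6; 252/85 0 39/170 6; 0 0 0 1]
T6·…·T1 = [-93/17 0 -33/17 -11; 0 3/2 0 -8; 252/85 0 39/170 2; 0 0 0 1]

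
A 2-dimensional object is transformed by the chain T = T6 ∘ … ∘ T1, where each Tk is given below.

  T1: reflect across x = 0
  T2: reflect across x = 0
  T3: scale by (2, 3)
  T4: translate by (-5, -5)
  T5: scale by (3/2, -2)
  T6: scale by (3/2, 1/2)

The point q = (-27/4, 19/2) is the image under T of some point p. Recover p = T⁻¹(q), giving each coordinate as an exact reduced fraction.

T1 = [-1 0 0; 0 1 0; 0 0 1]
T2·T1 = [1 0 0; 0 1 0; 0 0 1]
T3·…·T1 = [2 0 0; 0 3 0; 0 0 1]
T4·…·T1 = [2 0 -5; 0 3 -5; 0 0 1]
T5·…·T1 = [3 0 -15/2; 0 -6 10; 0 0 1]
T6·…·T1 = [9/2 0 -45/4; 0 -3 5; 0 0 1]
det M = -27/2; M⁻¹ = [2/9 0 5/2; 0 -1/3 5/3; 0 0 1]
M⁻¹ · (-27/4, 19/2)ᵀ = (1, -3/2)ᵀ

p = (1, -3/2)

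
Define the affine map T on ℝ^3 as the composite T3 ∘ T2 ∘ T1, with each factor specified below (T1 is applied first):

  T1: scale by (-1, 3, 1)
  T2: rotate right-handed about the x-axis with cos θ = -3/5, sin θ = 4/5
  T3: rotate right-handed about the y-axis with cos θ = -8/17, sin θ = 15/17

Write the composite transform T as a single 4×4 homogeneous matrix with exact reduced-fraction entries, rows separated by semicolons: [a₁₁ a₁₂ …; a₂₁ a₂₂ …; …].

T = [8/17 36/17 -9/17 0; 0 -9/5 -4/5 0; 15/17 -96/85 24/85 0; 0 0 0 1]

T1 = [-1 0 0 0; 0 3 0 0; 0 0 1 0; 0 0 0 1]
T2·T1 = [-1 0 0 0; 0 -9/5 -4/5 0; 0 12/5 -3/5 0; 0 0 0 1]
T3·…·T1 = [8/17 36/17 -9/17 0; 0 -9/5 -4/5 0; 15/17 -96/85 24/85 0; 0 0 0 1]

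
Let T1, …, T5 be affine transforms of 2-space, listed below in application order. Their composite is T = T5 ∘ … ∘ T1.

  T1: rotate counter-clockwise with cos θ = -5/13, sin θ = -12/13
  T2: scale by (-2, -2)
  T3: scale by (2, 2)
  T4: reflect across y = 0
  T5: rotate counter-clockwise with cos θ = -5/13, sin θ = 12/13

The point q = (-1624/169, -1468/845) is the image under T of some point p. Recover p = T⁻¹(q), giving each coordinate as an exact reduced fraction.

T1 = [-5/13 12/13 0; -12/13 -5/13 0; 0 0 1]
T2·T1 = [10/13 -24/13 0; 24/13 10/13 0; 0 0 1]
T3·…·T1 = [20/13 -48/13 0; 48/13 20/13 0; 0 0 1]
T4·…·T1 = [20/13 -48/13 0; -48/13 -20/13 0; 0 0 1]
T5·…·T1 = [476/169 480/169 0; 480/169 -476/169 0; 0 0 1]
det M = -16; M⁻¹ = [119/676 30/169 0; 30/169 -119/676 0; 0 0 1]
M⁻¹ · (-1624/169, -1468/845)ᵀ = (-2, -7/5)ᵀ

p = (-2, -7/5)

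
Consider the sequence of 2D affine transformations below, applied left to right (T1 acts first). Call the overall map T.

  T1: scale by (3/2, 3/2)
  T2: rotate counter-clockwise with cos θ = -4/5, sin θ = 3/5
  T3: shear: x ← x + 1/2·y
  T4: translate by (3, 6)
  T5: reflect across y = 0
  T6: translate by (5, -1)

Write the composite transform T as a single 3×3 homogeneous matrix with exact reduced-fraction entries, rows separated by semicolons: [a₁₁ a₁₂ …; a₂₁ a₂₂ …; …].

T1 = [3/2 0 0; 0 3/2 0; 0 0 1]
T2·T1 = [-6/5 -9/10 0; 9/10 -6/5 0; 0 0 1]
T3·…·T1 = [-3/4 -3/2 0; 9/10 -6/5 0; 0 0 1]
T4·…·T1 = [-3/4 -3/2 3; 9/10 -6/5 6; 0 0 1]
T5·…·T1 = [-3/4 -3/2 3; -9/10 6/5 -6; 0 0 1]
T6·…·T1 = [-3/4 -3/2 8; -9/10 6/5 -7; 0 0 1]

T = [-3/4 -3/2 8; -9/10 6/5 -7; 0 0 1]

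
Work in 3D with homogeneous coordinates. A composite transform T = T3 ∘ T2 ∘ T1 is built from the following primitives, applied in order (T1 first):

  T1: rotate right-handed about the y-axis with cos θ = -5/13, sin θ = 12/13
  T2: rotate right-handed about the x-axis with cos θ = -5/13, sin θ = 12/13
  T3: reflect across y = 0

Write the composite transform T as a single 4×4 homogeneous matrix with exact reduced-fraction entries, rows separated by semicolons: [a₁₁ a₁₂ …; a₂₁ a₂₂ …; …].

T1 = [-5/13 0 12/13 0; 0 1 0 0; -12/13 0 -5/13 0; 0 0 0 1]
T2·T1 = [-5/13 0 12/13 0; 144/169 -5/13 60/169 0; 60/169 12/13 25/169 0; 0 0 0 1]
T3·…·T1 = [-5/13 0 12/13 0; -144/169 5/13 -60/169 0; 60/169 12/13 25/169 0; 0 0 0 1]

T = [-5/13 0 12/13 0; -144/169 5/13 -60/169 0; 60/169 12/13 25/169 0; 0 0 0 1]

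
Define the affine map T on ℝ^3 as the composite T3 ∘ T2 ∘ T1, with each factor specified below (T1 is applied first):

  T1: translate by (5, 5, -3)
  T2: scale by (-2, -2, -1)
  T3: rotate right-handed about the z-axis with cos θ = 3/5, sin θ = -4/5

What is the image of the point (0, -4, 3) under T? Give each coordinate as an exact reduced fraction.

T(p) = (-38/5, 34/5, 0)

T1 translate by (5, 5, -3): (0, -4, 3) → (5, 1, 0)
T2 scale by (-2, -2, -1): (5, 1, 0) → (-10, -2, 0)
T3 rotate right-handed about the z-axis with cos θ = 3/5, sin θ = -4/5: (-10, -2, 0) → (-38/5, 34/5, 0)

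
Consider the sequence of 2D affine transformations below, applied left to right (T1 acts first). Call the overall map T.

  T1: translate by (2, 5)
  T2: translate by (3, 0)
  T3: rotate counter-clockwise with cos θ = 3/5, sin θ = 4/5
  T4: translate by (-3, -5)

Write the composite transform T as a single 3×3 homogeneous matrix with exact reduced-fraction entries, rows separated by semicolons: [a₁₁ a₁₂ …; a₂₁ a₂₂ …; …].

T = [3/5 -4/5 -4; 4/5 3/5 2; 0 0 1]

T1 = [1 0 2; 0 1 5; 0 0 1]
T2·T1 = [1 0 5; 0 1 5; 0 0 1]
T3·…·T1 = [3/5 -4/5 -1; 4/5 3/5 7; 0 0 1]
T4·…·T1 = [3/5 -4/5 -4; 4/5 3/5 2; 0 0 1]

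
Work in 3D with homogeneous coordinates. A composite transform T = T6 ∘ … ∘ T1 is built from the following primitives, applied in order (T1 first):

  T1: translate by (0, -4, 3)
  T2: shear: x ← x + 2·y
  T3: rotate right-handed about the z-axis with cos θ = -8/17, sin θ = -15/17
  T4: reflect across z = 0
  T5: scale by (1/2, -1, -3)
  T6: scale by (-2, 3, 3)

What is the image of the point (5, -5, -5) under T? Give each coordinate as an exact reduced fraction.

T1 translate by (0, -4, 3): (5, -5, -5) → (5, -9, -2)
T2 shear: x ← x + 2·y: (5, -9, -2) → (-13, -9, -2)
T3 rotate right-handed about the z-axis with cos θ = -8/17, sin θ = -15/17: (-13, -9, -2) → (-31/17, 267/17, -2)
T4 reflect across z = 0: (-31/17, 267/17, -2) → (-31/17, 267/17, 2)
T5 scale by (1/2, -1, -3): (-31/17, 267/17, 2) → (-31/34, -267/17, -6)
T6 scale by (-2, 3, 3): (-31/34, -267/17, -6) → (31/17, -801/17, -18)

T(p) = (31/17, -801/17, -18)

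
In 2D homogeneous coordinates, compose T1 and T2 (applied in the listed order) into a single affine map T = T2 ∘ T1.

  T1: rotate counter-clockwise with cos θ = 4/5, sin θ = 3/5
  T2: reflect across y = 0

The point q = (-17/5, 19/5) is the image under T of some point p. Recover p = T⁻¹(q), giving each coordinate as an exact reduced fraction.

p = (-5, -1)

T1 = [4/5 -3/5 0; 3/5 4/5 0; 0 0 1]
T2·T1 = [4/5 -3/5 0; -3/5 -4/5 0; 0 0 1]
det M = -1; M⁻¹ = [4/5 -3/5 0; -3/5 -4/5 0; 0 0 1]
M⁻¹ · (-17/5, 19/5)ᵀ = (-5, -1)ᵀ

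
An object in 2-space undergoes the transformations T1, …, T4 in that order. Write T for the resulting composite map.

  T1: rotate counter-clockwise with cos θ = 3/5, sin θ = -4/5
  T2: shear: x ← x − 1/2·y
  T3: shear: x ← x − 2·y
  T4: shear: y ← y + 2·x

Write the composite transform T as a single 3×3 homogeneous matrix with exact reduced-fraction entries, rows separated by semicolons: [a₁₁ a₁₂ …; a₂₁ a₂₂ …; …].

T1 = [3/5 4/5 0; -4/5 3/5 0; 0 0 1]
T2·T1 = [1 1/2 0; -4/5 3/5 0; 0 0 1]
T3·…·T1 = [13/5 -7/10 0; -4/5 3/5 0; 0 0 1]
T4·…·T1 = [13/5 -7/10 0; 22/5 -4/5 0; 0 0 1]

T = [13/5 -7/10 0; 22/5 -4/5 0; 0 0 1]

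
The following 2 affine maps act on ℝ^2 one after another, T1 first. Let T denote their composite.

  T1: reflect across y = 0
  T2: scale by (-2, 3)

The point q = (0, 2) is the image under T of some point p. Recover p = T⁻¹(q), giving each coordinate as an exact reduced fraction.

T1 = [1 0 0; 0 -1 0; 0 0 1]
T2·T1 = [-2 0 0; 0 -3 0; 0 0 1]
det M = 6; M⁻¹ = [-1/2 0 0; 0 -1/3 0; 0 0 1]
M⁻¹ · (0, 2)ᵀ = (0, -2/3)ᵀ

p = (0, -2/3)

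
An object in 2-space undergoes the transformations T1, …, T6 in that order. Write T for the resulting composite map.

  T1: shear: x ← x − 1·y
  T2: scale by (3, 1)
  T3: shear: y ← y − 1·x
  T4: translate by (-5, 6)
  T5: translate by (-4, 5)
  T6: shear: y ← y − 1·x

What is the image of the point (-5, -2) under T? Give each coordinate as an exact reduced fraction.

T1 shear: x ← x − 1·y: (-5, -2) → (-3, -2)
T2 scale by (3, 1): (-3, -2) → (-9, -2)
T3 shear: y ← y − 1·x: (-9, -2) → (-9, 7)
T4 translate by (-5, 6): (-9, 7) → (-14, 13)
T5 translate by (-4, 5): (-14, 13) → (-18, 18)
T6 shear: y ← y − 1·x: (-18, 18) → (-18, 36)

T(p) = (-18, 36)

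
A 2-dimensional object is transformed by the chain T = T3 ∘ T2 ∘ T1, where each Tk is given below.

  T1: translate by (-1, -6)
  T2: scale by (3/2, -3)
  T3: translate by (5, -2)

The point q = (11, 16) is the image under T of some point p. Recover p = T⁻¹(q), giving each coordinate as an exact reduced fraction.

T1 = [1 0 -1; 0 1 -6; 0 0 1]
T2·T1 = [3/2 0 -3/2; 0 -3 18; 0 0 1]
T3·…·T1 = [3/2 0 7/2; 0 -3 16; 0 0 1]
det M = -9/2; M⁻¹ = [2/3 0 -7/3; 0 -1/3 16/3; 0 0 1]
M⁻¹ · (11, 16)ᵀ = (5, 0)ᵀ

p = (5, 0)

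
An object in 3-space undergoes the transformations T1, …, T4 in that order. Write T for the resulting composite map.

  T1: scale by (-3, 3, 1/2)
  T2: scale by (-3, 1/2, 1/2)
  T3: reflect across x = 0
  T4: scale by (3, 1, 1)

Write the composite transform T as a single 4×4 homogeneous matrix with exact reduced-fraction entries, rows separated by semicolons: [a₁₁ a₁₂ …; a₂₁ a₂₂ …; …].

T = [-27 0 0 0; 0 3/2 0 0; 0 0 1/4 0; 0 0 0 1]

T1 = [-3 0 0 0; 0 3 0 0; 0 0 1/2 0; 0 0 0 1]
T2·T1 = [9 0 0 0; 0 3/2 0 0; 0 0 1/4 0; 0 0 0 1]
T3·…·T1 = [-9 0 0 0; 0 3/2 0 0; 0 0 1/4 0; 0 0 0 1]
T4·…·T1 = [-27 0 0 0; 0 3/2 0 0; 0 0 1/4 0; 0 0 0 1]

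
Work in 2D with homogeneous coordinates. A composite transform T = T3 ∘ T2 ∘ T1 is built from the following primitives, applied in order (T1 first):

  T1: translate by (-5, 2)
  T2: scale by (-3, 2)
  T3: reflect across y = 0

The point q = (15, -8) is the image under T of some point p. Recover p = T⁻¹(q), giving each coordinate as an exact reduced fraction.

p = (0, 2)

T1 = [1 0 -5; 0 1 2; 0 0 1]
T2·T1 = [-3 0 15; 0 2 4; 0 0 1]
T3·…·T1 = [-3 0 15; 0 -2 -4; 0 0 1]
det M = 6; M⁻¹ = [-1/3 0 5; 0 -1/2 -2; 0 0 1]
M⁻¹ · (15, -8)ᵀ = (0, 2)ᵀ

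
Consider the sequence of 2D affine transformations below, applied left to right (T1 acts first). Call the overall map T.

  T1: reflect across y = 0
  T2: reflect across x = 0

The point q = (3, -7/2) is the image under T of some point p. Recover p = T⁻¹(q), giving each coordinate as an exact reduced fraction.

p = (-3, 7/2)

T1 = [1 0 0; 0 -1 0; 0 0 1]
T2·T1 = [-1 0 0; 0 -1 0; 0 0 1]
det M = 1; M⁻¹ = [-1 0 0; 0 -1 0; 0 0 1]
M⁻¹ · (3, -7/2)ᵀ = (-3, 7/2)ᵀ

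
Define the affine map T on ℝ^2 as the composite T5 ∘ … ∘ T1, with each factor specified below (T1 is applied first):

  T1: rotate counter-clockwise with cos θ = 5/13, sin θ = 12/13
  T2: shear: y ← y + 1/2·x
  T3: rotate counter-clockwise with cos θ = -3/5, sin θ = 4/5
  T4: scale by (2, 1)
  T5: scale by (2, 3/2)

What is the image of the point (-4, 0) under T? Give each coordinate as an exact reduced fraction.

T(p) = (1168/65, 141/65)

T1 rotate counter-clockwise with cos θ = 5/13, sin θ = 12/13: (-4, 0) → (-20/13, -48/13)
T2 shear: y ← y + 1/2·x: (-20/13, -48/13) → (-20/13, -58/13)
T3 rotate counter-clockwise with cos θ = -3/5, sin θ = 4/5: (-20/13, -58/13) → (292/65, 94/65)
T4 scale by (2, 1): (292/65, 94/65) → (584/65, 94/65)
T5 scale by (2, 3/2): (584/65, 94/65) → (1168/65, 141/65)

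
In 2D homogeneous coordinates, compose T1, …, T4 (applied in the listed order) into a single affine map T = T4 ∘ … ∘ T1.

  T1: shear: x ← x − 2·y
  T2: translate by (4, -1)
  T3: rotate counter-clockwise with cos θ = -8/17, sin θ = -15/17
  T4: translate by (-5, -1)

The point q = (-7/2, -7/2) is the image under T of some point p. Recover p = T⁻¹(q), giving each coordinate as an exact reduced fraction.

p = (9/2, 7/2)

T1 = [1 -2 0; 0 1 0; 0 0 1]
T2·T1 = [1 -2 4; 0 1 -1; 0 0 1]
T3·…·T1 = [-8/17 31/17 -47/17; -15/17 22/17 -52/17; 0 0 1]
T4·…·T1 = [-8/17 31/17 -132/17; -15/17 22/17 -69/17; 0 0 1]
det M = 1; M⁻¹ = [22/17 -31/17 45/17; 15/17 -8/17 84/17; 0 0 1]
M⁻¹ · (-7/2, -7/2)ᵀ = (9/2, 7/2)ᵀ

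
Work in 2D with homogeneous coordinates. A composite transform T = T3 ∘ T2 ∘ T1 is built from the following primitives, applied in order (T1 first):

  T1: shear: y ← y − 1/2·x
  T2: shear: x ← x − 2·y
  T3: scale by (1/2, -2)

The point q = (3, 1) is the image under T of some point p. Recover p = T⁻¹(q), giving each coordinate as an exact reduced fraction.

p = (5, 2)

T1 = [1 0 0; -1/2 1 0; 0 0 1]
T2·T1 = [2 -2 0; -1/2 1 0; 0 0 1]
T3·…·T1 = [1 -1 0; 1 -2 0; 0 0 1]
det M = -1; M⁻¹ = [2 -1 0; 1 -1 0; 0 0 1]
M⁻¹ · (3, 1)ᵀ = (5, 2)ᵀ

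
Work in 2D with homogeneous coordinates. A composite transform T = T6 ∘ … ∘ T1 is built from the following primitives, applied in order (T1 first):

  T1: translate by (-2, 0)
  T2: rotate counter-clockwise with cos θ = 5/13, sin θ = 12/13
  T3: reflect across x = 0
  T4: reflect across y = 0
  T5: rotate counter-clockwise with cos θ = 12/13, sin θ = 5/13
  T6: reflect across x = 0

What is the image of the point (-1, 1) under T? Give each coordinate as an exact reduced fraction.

T(p) = (-1, 3)

T1 translate by (-2, 0): (-1, 1) → (-3, 1)
T2 rotate counter-clockwise with cos θ = 5/13, sin θ = 12/13: (-3, 1) → (-27/13, -31/13)
T3 reflect across x = 0: (-27/13, -31/13) → (27/13, -31/13)
T4 reflect across y = 0: (27/13, -31/13) → (27/13, 31/13)
T5 rotate counter-clockwise with cos θ = 12/13, sin θ = 5/13: (27/13, 31/13) → (1, 3)
T6 reflect across x = 0: (1, 3) → (-1, 3)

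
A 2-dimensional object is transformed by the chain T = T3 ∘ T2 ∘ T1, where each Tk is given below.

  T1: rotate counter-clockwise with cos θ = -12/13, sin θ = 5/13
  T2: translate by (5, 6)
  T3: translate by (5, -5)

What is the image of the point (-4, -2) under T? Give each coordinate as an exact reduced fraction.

T(p) = (188/13, 17/13)

T1 rotate counter-clockwise with cos θ = -12/13, sin θ = 5/13: (-4, -2) → (58/13, 4/13)
T2 translate by (5, 6): (58/13, 4/13) → (123/13, 82/13)
T3 translate by (5, -5): (123/13, 82/13) → (188/13, 17/13)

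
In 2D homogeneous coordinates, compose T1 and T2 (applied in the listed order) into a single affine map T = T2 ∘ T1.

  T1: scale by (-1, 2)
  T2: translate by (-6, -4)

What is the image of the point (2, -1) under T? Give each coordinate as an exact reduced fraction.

T1 scale by (-1, 2): (2, -1) → (-2, -2)
T2 translate by (-6, -4): (-2, -2) → (-8, -6)

T(p) = (-8, -6)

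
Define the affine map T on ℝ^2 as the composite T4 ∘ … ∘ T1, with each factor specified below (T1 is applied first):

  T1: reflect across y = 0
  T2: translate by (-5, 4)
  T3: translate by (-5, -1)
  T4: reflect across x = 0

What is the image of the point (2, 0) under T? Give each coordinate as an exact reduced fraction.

T1 reflect across y = 0: (2, 0) → (2, 0)
T2 translate by (-5, 4): (2, 0) → (-3, 4)
T3 translate by (-5, -1): (-3, 4) → (-8, 3)
T4 reflect across x = 0: (-8, 3) → (8, 3)

T(p) = (8, 3)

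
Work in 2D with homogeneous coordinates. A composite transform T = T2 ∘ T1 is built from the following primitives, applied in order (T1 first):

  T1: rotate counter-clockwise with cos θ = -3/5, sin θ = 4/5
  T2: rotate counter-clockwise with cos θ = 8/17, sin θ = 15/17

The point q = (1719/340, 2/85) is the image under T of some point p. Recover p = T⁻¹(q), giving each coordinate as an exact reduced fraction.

T1 = [-3/5 -4/5 0; 4/5 -3/5 0; 0 0 1]
T2·T1 = [-84/85 13/85 0; -13/85 -84/85 0; 0 0 1]
det M = 1; M⁻¹ = [-84/85 -13/85 0; 13/85 -84/85 0; 0 0 1]
M⁻¹ · (1719/340, 2/85)ᵀ = (-5, 3/4)ᵀ

p = (-5, 3/4)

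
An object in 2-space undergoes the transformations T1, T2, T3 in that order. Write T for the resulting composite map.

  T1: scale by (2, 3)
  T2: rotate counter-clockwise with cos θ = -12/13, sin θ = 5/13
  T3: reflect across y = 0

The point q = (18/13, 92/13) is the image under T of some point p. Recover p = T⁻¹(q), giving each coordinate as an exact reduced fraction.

T1 = [2 0 0; 0 3 0; 0 0 1]
T2·T1 = [-24/13 -15/13 0; 10/13 -36/13 0; 0 0 1]
T3·…·T1 = [-24/13 -15/13 0; -10/13 36/13 0; 0 0 1]
det M = -6; M⁻¹ = [-6/13 -5/26 0; -5/39 4/13 0; 0 0 1]
M⁻¹ · (18/13, 92/13)ᵀ = (-2, 2)ᵀ

p = (-2, 2)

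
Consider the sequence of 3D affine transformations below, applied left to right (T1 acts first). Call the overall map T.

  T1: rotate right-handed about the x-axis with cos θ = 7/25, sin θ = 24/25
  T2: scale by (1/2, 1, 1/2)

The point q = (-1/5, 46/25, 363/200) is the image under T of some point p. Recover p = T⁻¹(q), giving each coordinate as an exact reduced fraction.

T1 = [1 0 0 0; 0 7/25 -24/25 0; 0 24/25 7/25 0; 0 0 0 1]
T2·T1 = [1/2 0 0 0; 0 7/25 -24/25 0; 0 12/25 7/50 0; 0 0 0 1]
det M = 1/4; M⁻¹ = [2 0 0 0; 0 7/25 48/25 0; 0 -24/25 14/25 0; 0 0 0 1]
M⁻¹ · (-1/5, 46/25, 363/200)ᵀ = (-2/5, 4, -3/4)ᵀ

p = (-2/5, 4, -3/4)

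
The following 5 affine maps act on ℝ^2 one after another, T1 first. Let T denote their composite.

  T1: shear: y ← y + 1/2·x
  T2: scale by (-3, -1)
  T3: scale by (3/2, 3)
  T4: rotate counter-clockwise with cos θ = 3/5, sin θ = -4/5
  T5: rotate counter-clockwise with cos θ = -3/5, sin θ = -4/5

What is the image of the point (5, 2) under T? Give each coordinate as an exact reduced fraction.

T1 shear: y ← y + 1/2·x: (5, 2) → (5, 9/2)
T2 scale by (-3, -1): (5, 9/2) → (-15, -9/2)
T3 scale by (3/2, 3): (-15, -9/2) → (-45/2, -27/2)
T4 rotate counter-clockwise with cos θ = 3/5, sin θ = -4/5: (-45/2, -27/2) → (-243/10, 99/10)
T5 rotate counter-clockwise with cos θ = -3/5, sin θ = -4/5: (-243/10, 99/10) → (45/2, 27/2)

T(p) = (45/2, 27/2)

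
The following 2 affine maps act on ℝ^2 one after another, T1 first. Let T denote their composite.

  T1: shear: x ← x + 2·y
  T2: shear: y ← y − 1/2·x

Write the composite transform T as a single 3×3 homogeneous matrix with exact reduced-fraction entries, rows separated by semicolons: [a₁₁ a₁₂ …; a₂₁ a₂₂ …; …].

T = [1 2 0; -1/2 0 0; 0 0 1]

T1 = [1 2 0; 0 1 0; 0 0 1]
T2·T1 = [1 2 0; -1/2 0 0; 0 0 1]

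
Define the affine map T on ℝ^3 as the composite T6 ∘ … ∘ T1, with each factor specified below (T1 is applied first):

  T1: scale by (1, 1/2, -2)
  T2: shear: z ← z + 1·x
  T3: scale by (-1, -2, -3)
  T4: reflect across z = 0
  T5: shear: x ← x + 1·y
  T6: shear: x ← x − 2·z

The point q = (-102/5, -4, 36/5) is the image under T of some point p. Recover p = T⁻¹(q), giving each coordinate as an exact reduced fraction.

T1 = [1 0 0 0; 0 1/2 0 0; 0 0 -2 0; 0 0 0 1]
T2·T1 = [1 0 0 0; 0 1/2 0 0; 1 0 -2 0; 0 0 0 1]
T3·…·T1 = [-1 0 0 0; 0 -1 0 0; -3 0 6 0; 0 0 0 1]
T4·…·T1 = [-1 0 0 0; 0 -1 0 0; 3 0 -6 0; 0 0 0 1]
T5·…·T1 = [-1 -1 0 0; 0 -1 0 0; 3 0 -6 0; 0 0 0 1]
T6·…·T1 = [-7 -1 12 0; 0 -1 0 0; 3 0 -6 0; 0 0 0 1]
det M = -6; M⁻¹ = [-1 1 -2 0; 0 -1 0 0; -1/2 1/2 -7/6 0; 0 0 0 1]
M⁻¹ · (-102/5, -4, 36/5)ᵀ = (2, 4, -1/5)ᵀ

p = (2, 4, -1/5)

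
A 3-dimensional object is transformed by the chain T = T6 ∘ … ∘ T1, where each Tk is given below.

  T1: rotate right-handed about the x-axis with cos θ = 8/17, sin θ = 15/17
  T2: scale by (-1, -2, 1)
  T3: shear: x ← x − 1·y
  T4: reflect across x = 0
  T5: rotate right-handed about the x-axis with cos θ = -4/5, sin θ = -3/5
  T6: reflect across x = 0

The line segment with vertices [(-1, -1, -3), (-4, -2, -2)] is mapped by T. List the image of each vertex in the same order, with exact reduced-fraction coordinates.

image vertices: (91/17, 179/85, 378/85), (96/17, -26/85, 268/85)

T1 rotate right-handed about the x-axis with cos θ = 8/17, sin θ = 15/17: (-1, -1, -3) → (-1, 37/17, -39/17); (-4, -2, -2) → (-4, 14/17, -46/17)
T2 scale by (-1, -2, 1): (-1, 37/17, -39/17) → (1, -74/17, -39/17); (-4, 14/17, -46/17) → (4, -28/17, -46/17)
T3 shear: x ← x − 1·y: (1, -74/17, -39/17) → (91/17, -74/17, -39/17); (4, -28/17, -46/17) → (96/17, -28/17, -46/17)
T4 reflect across x = 0: (91/17, -74/17, -39/17) → (-91/17, -74/17, -39/17); (96/17, -28/17, -46/17) → (-96/17, -28/17, -46/17)
T5 rotate right-handed about the x-axis with cos θ = -4/5, sin θ = -3/5: (-91/17, -74/17, -39/17) → (-91/17, 179/85, 378/85); (-96/17, -28/17, -46/17) → (-96/17, -26/85, 268/85)
T6 reflect across x = 0: (-91/17, 179/85, 378/85) → (91/17, 179/85, 378/85); (-96/17, -26/85, 268/85) → (96/17, -26/85, 268/85)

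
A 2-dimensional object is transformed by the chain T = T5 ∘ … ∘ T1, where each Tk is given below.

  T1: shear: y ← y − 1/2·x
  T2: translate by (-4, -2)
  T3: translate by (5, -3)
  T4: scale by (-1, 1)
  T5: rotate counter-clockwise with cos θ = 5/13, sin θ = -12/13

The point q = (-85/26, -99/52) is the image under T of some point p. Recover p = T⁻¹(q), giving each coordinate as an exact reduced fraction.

p = (-3/2, 1/2)

T1 = [1 0 0; -1/2 1 0; 0 0 1]
T2·T1 = [1 0 -4; -1/2 1 -2; 0 0 1]
T3·…·T1 = [1 0 1; -1/2 1 -5; 0 0 1]
T4·…·T1 = [-1 0 -1; -1/2 1 -5; 0 0 1]
T5·…·T1 = [-11/13 12/13 -5; 19/26 5/13 -1; 0 0 1]
det M = -1; M⁻¹ = [-5/13 12/13 -1; 19/26 11/13 9/2; 0 0 1]
M⁻¹ · (-85/26, -99/52)ᵀ = (-3/2, 1/2)ᵀ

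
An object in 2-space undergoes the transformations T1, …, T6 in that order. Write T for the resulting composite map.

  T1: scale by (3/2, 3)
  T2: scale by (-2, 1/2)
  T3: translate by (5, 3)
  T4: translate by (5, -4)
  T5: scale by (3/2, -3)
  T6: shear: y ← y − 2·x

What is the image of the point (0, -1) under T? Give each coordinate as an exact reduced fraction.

T1 scale by (3/2, 3): (0, -1) → (0, -3)
T2 scale by (-2, 1/2): (0, -3) → (0, -3/2)
T3 translate by (5, 3): (0, -3/2) → (5, 3/2)
T4 translate by (5, -4): (5, 3/2) → (10, -5/2)
T5 scale by (3/2, -3): (10, -5/2) → (15, 15/2)
T6 shear: y ← y − 2·x: (15, 15/2) → (15, -45/2)

T(p) = (15, -45/2)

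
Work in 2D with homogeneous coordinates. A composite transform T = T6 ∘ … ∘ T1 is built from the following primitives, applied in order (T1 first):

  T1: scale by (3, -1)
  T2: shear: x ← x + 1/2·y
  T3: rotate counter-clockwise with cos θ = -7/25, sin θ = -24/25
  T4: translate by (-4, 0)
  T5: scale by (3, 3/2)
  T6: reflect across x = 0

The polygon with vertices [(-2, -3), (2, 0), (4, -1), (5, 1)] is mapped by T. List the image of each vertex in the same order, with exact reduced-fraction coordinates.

T1 scale by (3, -1): (-2, -3) → (-6, 3); (2, 0) → (6, 0); (4, -1) → (12, 1); (5, 1) → (15, -1)
T2 shear: x ← x + 1/2·y: (-6, 3) → (-9/2, 3); (6, 0) → (6, 0); (12, 1) → (25/2, 1); (15, -1) → (29/2, -1)
T3 rotate counter-clockwise with cos θ = -7/25, sin θ = -24/25: (-9/2, 3) → (207/50, 87/25); (6, 0) → (-42/25, -144/25); (25/2, 1) → (-127/50, -307/25); (29/2, -1) → (-251/50, -341/25)
T4 translate by (-4, 0): (207/50, 87/25) → (7/50, 87/25); (-42/25, -144/25) → (-142/25, -144/25); (-127/50, -307/25) → (-327/50, -307/25); (-251/50, -341/25) → (-451/50, -341/25)
T5 scale by (3, 3/2): (7/50, 87/25) → (21/50, 261/50); (-142/25, -144/25) → (-426/25, -216/25); (-327/50, -307/25) → (-981/50, -921/50); (-451/50, -341/25) → (-1353/50, -1023/50)
T6 reflect across x = 0: (21/50, 261/50) → (-21/50, 261/50); (-426/25, -216/25) → (426/25, -216/25); (-981/50, -921/50) → (981/50, -921/50); (-1353/50, -1023/50) → (1353/50, -1023/50)

image vertices: (-21/50, 261/50), (426/25, -216/25), (981/50, -921/50), (1353/50, -1023/50)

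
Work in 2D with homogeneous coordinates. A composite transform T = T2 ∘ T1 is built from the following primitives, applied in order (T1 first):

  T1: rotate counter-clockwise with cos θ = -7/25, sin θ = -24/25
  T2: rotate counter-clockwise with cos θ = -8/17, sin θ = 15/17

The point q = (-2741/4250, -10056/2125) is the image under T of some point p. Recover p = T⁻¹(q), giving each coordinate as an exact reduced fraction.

p = (-8/5, -9/2)

T1 = [-7/25 24/25 0; -24/25 -7/25 0; 0 0 1]
T2·T1 = [416/425 -87/425 0; 87/425 416/425 0; 0 0 1]
det M = 1; M⁻¹ = [416/425 87/425 0; -87/425 416/425 0; 0 0 1]
M⁻¹ · (-2741/4250, -10056/2125)ᵀ = (-8/5, -9/2)ᵀ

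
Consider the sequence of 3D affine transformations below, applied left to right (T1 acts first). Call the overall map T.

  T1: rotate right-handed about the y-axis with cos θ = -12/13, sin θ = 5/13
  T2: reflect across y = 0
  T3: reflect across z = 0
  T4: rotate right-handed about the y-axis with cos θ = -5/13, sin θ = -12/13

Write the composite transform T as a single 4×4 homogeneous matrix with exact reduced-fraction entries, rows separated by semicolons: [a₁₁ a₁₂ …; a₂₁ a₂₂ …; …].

T = [0 0 -1 0; 0 -1 0 0; -1 0 0 0; 0 0 0 1]

T1 = [-12/13 0 5/13 0; 0 1 0 0; -5/13 0 -12/13 0; 0 0 0 1]
T2·T1 = [-12/13 0 5/13 0; 0 -1 0 0; -5/13 0 -12/13 0; 0 0 0 1]
T3·…·T1 = [-12/13 0 5/13 0; 0 -1 0 0; 5/13 0 12/13 0; 0 0 0 1]
T4·…·T1 = [0 0 -1 0; 0 -1 0 0; -1 0 0 0; 0 0 0 1]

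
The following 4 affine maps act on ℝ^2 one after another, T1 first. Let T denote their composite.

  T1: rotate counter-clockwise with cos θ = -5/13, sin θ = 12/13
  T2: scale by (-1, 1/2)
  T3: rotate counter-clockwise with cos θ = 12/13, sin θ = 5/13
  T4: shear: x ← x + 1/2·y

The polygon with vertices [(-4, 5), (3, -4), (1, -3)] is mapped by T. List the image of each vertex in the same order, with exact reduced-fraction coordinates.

T1 rotate counter-clockwise with cos θ = -5/13, sin θ = 12/13: (-4, 5) → (-40/13, -73/13); (3, -4) → (33/13, 56/13); (1, -3) → (31/13, 27/13)
T2 scale by (-1, 1/2): (-40/13, -73/13) → (40/13, -73/26); (33/13, 56/13) → (-33/13, 28/13); (31/13, 27/13) → (-31/13, 27/26)
T3 rotate counter-clockwise with cos θ = 12/13, sin θ = 5/13: (40/13, -73/26) → (1325/338, -238/169); (-33/13, 28/13) → (-536/169, 171/169); (-31/13, 27/26) → (-879/338, 7/169)
T4 shear: x ← x + 1/2·y: (1325/338, -238/169) → (1087/338, -238/169); (-536/169, 171/169) → (-901/338, 171/169); (-879/338, 7/169) → (-436/169, 7/169)

image vertices: (1087/338, -238/169), (-901/338, 171/169), (-436/169, 7/169)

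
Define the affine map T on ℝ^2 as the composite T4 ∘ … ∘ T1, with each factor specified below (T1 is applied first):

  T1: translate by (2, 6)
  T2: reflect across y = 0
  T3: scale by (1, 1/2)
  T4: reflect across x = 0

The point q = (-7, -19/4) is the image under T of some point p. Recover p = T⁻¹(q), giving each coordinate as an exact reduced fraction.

p = (5, 7/2)

T1 = [1 0 2; 0 1 6; 0 0 1]
T2·T1 = [1 0 2; 0 -1 -6; 0 0 1]
T3·…·T1 = [1 0 2; 0 -1/2 -3; 0 0 1]
T4·…·T1 = [-1 0 -2; 0 -1/2 -3; 0 0 1]
det M = 1/2; M⁻¹ = [-1 0 -2; 0 -2 -6; 0 0 1]
M⁻¹ · (-7, -19/4)ᵀ = (5, 7/2)ᵀ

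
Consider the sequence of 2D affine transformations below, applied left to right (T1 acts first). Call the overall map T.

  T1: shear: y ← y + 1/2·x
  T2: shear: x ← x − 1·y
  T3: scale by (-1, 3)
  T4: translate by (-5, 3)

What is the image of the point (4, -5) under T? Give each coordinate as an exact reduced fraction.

T1 shear: y ← y + 1/2·x: (4, -5) → (4, -3)
T2 shear: x ← x − 1·y: (4, -3) → (7, -3)
T3 scale by (-1, 3): (7, -3) → (-7, -9)
T4 translate by (-5, 3): (-7, -9) → (-12, -6)

T(p) = (-12, -6)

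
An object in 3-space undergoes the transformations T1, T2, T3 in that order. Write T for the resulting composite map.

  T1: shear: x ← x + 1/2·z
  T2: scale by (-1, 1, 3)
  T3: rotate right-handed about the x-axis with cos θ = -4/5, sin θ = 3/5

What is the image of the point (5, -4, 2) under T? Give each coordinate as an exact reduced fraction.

T(p) = (-6, -2/5, -36/5)

T1 shear: x ← x + 1/2·z: (5, -4, 2) → (6, -4, 2)
T2 scale by (-1, 1, 3): (6, -4, 2) → (-6, -4, 6)
T3 rotate right-handed about the x-axis with cos θ = -4/5, sin θ = 3/5: (-6, -4, 6) → (-6, -2/5, -36/5)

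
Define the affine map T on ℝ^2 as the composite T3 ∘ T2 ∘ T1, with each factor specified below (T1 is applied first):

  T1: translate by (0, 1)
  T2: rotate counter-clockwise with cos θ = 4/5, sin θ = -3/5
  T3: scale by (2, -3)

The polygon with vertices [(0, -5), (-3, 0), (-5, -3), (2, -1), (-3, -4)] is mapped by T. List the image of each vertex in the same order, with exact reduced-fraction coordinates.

T1 translate by (0, 1): (0, -5) → (0, -4); (-3, 0) → (-3, 1); (-5, -3) → (-5, -2); (2, -1) → (2, 0); (-3, -4) → (-3, -3)
T2 rotate counter-clockwise with cos θ = 4/5, sin θ = -3/5: (0, -4) → (-12/5, -16/5); (-3, 1) → (-9/5, 13/5); (-5, -2) → (-26/5, 7/5); (2, 0) → (8/5, -6/5); (-3, -3) → (-21/5, -3/5)
T3 scale by (2, -3): (-12/5, -16/5) → (-24/5, 48/5); (-9/5, 13/5) → (-18/5, -39/5); (-26/5, 7/5) → (-52/5, -21/5); (8/5, -6/5) → (16/5, 18/5); (-21/5, -3/5) → (-42/5, 9/5)

image vertices: (-24/5, 48/5), (-18/5, -39/5), (-52/5, -21/5), (16/5, 18/5), (-42/5, 9/5)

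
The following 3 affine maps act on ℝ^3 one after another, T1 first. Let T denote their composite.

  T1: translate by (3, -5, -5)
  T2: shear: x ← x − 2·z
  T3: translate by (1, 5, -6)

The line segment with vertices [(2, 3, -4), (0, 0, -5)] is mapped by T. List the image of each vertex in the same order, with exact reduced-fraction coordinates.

image vertices: (24, 3, -15), (24, 0, -16)

T1 translate by (3, -5, -5): (2, 3, -4) → (5, -2, -9); (0, 0, -5) → (3, -5, -10)
T2 shear: x ← x − 2·z: (5, -2, -9) → (23, -2, -9); (3, -5, -10) → (23, -5, -10)
T3 translate by (1, 5, -6): (23, -2, -9) → (24, 3, -15); (23, -5, -10) → (24, 0, -16)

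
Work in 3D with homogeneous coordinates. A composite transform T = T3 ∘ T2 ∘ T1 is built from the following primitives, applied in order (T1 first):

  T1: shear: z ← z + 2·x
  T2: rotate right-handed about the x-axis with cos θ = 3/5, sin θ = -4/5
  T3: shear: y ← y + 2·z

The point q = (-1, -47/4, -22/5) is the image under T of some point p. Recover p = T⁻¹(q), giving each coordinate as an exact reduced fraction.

T1 = [1 0 0 0; 0 1 0 0; 2 0 1 0; 0 0 0 1]
T2·T1 = [1 0 0 0; 8/5 3/5 4/5 0; 6/5 -4/5 3/5 0; 0 0 0 1]
T3·…·T1 = [1 0 0 0; 4 -1 2 0; 6/5 -4/5 3/5 0; 0 0 0 1]
det M = 1; M⁻¹ = [1 0 0 0; 0 3/5 -2 0; -2 4/5 -1 0; 0 0 0 1]
M⁻¹ · (-1, -47/4, -22/5)ᵀ = (-1, 7/4, -3)ᵀ

p = (-1, 7/4, -3)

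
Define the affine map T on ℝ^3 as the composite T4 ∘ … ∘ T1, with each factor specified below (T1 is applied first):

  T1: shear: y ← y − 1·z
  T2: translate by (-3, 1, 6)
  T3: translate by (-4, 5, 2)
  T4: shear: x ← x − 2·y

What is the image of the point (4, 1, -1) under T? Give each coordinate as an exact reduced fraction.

T1 shear: y ← y − 1·z: (4, 1, -1) → (4, 2, -1)
T2 translate by (-3, 1, 6): (4, 2, -1) → (1, 3, 5)
T3 translate by (-4, 5, 2): (1, 3, 5) → (-3, 8, 7)
T4 shear: x ← x − 2·y: (-3, 8, 7) → (-19, 8, 7)

T(p) = (-19, 8, 7)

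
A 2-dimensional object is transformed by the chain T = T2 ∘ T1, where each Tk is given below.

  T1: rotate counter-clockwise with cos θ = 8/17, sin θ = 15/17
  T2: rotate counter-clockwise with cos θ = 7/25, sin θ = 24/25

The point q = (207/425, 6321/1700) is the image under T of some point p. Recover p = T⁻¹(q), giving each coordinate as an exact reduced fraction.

T1 = [8/17 -15/17 0; 15/17 8/17 0; 0 0 1]
T2·T1 = [-304/425 -297/425 0; 297/425 -304/425 0; 0 0 1]
det M = 1; M⁻¹ = [-304/425 297/425 0; -297/425 -304/425 0; 0 0 1]
M⁻¹ · (207/425, 6321/1700)ᵀ = (9/4, -3)ᵀ

p = (9/4, -3)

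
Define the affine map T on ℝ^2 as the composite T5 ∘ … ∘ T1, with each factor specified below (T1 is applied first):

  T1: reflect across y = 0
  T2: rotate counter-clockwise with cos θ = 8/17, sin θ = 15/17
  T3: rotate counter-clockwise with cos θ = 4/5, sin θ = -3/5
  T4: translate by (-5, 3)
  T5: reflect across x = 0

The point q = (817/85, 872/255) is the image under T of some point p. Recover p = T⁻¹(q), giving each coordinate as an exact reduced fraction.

T1 = [1 0 0; 0 -1 0; 0 0 1]
T2·T1 = [8/17 15/17 0; 15/17 -8/17 0; 0 0 1]
T3·…·T1 = [77/85 36/85 0; 36/85 -77/85 0; 0 0 1]
T4·…·T1 = [77/85 36/85 -5; 36/85 -77/85 3; 0 0 1]
T5·…·T1 = [-77/85 -36/85 5; 36/85 -77/85 3; 0 0 1]
det M = 1; M⁻¹ = [-77/85 36/85 277/85; -36/85 -77/85 411/85; 0 0 1]
M⁻¹ · (817/85, 872/255)ᵀ = (-4, -7/3)ᵀ

p = (-4, -7/3)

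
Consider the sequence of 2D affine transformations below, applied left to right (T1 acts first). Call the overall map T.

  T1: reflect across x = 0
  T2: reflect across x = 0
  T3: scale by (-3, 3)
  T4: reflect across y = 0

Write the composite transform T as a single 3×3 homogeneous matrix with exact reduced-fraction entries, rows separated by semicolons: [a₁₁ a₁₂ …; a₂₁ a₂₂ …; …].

T = [-3 0 0; 0 -3 0; 0 0 1]

T1 = [-1 0 0; 0 1 0; 0 0 1]
T2·T1 = [1 0 0; 0 1 0; 0 0 1]
T3·…·T1 = [-3 0 0; 0 3 0; 0 0 1]
T4·…·T1 = [-3 0 0; 0 -3 0; 0 0 1]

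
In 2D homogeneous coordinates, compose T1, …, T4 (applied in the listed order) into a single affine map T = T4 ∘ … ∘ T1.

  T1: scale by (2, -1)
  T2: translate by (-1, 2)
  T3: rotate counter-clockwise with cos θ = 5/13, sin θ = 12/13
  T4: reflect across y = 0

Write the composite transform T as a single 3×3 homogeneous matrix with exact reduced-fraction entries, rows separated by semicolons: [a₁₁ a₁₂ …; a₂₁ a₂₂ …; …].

T = [10/13 12/13 -29/13; -24/13 5/13 2/13; 0 0 1]

T1 = [2 0 0; 0 -1 0; 0 0 1]
T2·T1 = [2 0 -1; 0 -1 2; 0 0 1]
T3·…·T1 = [10/13 12/13 -29/13; 24/13 -5/13 -2/13; 0 0 1]
T4·…·T1 = [10/13 12/13 -29/13; -24/13 5/13 2/13; 0 0 1]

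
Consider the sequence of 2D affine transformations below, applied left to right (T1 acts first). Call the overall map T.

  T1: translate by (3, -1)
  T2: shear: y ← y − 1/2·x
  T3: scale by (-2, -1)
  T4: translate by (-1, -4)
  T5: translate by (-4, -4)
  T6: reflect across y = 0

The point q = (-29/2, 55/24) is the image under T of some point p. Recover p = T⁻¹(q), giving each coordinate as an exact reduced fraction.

p = (7/4, -7/3)

T1 = [1 0 3; 0 1 -1; 0 0 1]
T2·T1 = [1 0 3; -1/2 1 -5/2; 0 0 1]
T3·…·T1 = [-2 0 -6; 1/2 -1 5/2; 0 0 1]
T4·…·T1 = [-2 0 -7; 1/2 -1 -3/2; 0 0 1]
T5·…·T1 = [-2 0 -11; 1/2 -1 -11/2; 0 0 1]
T6·…·T1 = [-2 0 -11; -1/2 1 11/2; 0 0 1]
det M = -2; M⁻¹ = [-1/2 0 -11/2; -1/4 1 -33/4; 0 0 1]
M⁻¹ · (-29/2, 55/24)ᵀ = (7/4, -7/3)ᵀ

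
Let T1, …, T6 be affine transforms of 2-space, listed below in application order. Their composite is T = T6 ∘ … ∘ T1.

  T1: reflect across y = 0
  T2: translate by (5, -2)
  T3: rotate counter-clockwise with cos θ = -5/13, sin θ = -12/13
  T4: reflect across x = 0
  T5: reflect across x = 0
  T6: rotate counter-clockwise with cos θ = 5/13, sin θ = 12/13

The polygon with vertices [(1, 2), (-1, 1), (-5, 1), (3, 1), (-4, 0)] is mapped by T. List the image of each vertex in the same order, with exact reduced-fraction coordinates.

image vertices: (18/13, -92/13), (116/169, -837/169), (-360/169, -357/169), (592/169, -1317/169), (-121/169, -358/169)

T1 reflect across y = 0: (1, 2) → (1, -2); (-1, 1) → (-1, -1); (-5, 1) → (-5, -1); (3, 1) → (3, -1); (-4, 0) → (-4, 0)
T2 translate by (5, -2): (1, -2) → (6, -4); (-1, -1) → (4, -3); (-5, -1) → (0, -3); (3, -1) → (8, -3); (-4, 0) → (1, -2)
T3 rotate counter-clockwise with cos θ = -5/13, sin θ = -12/13: (6, -4) → (-6, -4); (4, -3) → (-56/13, -33/13); (0, -3) → (-36/13, 15/13); (8, -3) → (-76/13, -81/13); (1, -2) → (-29/13, -2/13)
T4 reflect across x = 0: (-6, -4) → (6, -4); (-56/13, -33/13) → (56/13, -33/13); (-36/13, 15/13) → (36/13, 15/13); (-76/13, -81/13) → (76/13, -81/13); (-29/13, -2/13) → (29/13, -2/13)
T5 reflect across x = 0: (6, -4) → (-6, -4); (56/13, -33/13) → (-56/13, -33/13); (36/13, 15/13) → (-36/13, 15/13); (76/13, -81/13) → (-76/13, -81/13); (29/13, -2/13) → (-29/13, -2/13)
T6 rotate counter-clockwise with cos θ = 5/13, sin θ = 12/13: (-6, -4) → (18/13, -92/13); (-56/13, -33/13) → (116/169, -837/169); (-36/13, 15/13) → (-360/169, -357/169); (-76/13, -81/13) → (592/169, -1317/169); (-29/13, -2/13) → (-121/169, -358/169)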